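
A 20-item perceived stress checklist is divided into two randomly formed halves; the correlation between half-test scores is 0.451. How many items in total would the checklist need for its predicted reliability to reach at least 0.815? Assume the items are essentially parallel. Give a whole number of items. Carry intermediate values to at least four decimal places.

54

r_full = 2(0.451)/(1 + 0.451) = 0.6216
Solve Spearman-Brown for n: n = 0.815(1 − 0.6216) / [0.6216(1 − 0.815)] = 2.6818
Required items = 2.6818 × 20 = 53.64, so 54 items.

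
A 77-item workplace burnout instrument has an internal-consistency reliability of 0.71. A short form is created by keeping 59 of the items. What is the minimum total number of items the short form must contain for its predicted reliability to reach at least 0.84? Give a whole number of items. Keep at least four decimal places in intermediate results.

166

First, r for the 59-item form: n = 59/77 = 0.7662, so r_59 = 0.7662·0.71/(1 + (0.7662 − 1)·0.71) = 0.6523
Length factor from the short form to reach 0.84: n' = 0.84(1 − 0.6523) / [0.6523(1 − 0.84)] ≈ 2.7984
Items = 2.7984 × 59 ≈ 165.11 → 166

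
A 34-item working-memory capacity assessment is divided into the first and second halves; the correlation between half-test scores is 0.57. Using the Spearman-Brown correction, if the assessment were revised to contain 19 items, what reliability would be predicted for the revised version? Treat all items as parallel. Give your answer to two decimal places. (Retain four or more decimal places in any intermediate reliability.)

First correct the split-half correlation to full-test reliability: r_full = 2 × 0.57 / (1 + 0.57) ≈ 0.7261
Length factor from 34 to 19 items: n = 19/34 = 0.5588
r_new = n·r_full / (1 + (n − 1)·r_full) = 0.4057 / 0.6796 ≈ 0.5970

0.60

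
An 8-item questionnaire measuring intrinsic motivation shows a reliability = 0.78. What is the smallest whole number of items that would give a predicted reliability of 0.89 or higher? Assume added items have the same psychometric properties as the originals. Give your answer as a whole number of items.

19

Rearranging the Spearman-Brown formula for n,
n = r_target (1 − r_old) / [ r_old (1 − r_target) ]
n = [0.89 × 0.22] / [0.78 × 0.11]
n = 0.1958 / 0.0858 ≈ 2.2821
So the test needs 2.2821 × 8 ≈ 18.26 items; rounding up, 19.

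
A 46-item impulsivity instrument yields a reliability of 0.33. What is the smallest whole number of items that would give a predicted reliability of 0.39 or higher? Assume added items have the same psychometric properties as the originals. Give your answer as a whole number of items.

60

n = 0.39 × (1 − 0.33) / [ 0.33 × (1 − 0.39) ]
  = 0.2613 / 0.2013 = 1.2981
1.2981 × 46 = 59.71 → 60 items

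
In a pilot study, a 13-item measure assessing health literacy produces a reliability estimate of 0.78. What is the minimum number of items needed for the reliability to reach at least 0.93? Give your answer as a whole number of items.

Rearranging the Spearman-Brown formula for n,
n = r_target (1 − r_old) / [ r_old (1 − r_target) ]
n = 0.93(1 − 0.78) / [0.78(1 − 0.93)]
  = 0.2046 / 0.0546 = 3.7473
Items needed = n × 13 = 3.7473 × 13 ≈ 48.71 → round up to 49

49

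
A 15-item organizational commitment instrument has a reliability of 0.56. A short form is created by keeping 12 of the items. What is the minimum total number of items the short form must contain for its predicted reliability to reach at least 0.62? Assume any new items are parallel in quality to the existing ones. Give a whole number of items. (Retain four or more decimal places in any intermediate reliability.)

First, r for the 12-item form: n = 12/15 = 0.8000, so r_12 = 0.8000·0.56/(1 + (0.8000 − 1)·0.56) = 0.5045
Then solve for n' with r_old = 0.5045, r_target = 0.62: n' = 0.62(1 − 0.5045)/[0.5045(1 − 0.62)] = 1.6025
Items = 1.6025 × 12 ≈ 19.23 → 20

20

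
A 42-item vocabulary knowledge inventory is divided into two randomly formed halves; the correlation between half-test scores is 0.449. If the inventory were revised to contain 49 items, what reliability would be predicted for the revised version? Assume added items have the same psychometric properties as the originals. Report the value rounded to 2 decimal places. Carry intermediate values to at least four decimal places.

Spearman-Brown correction (n = 2): r_full = 2·0.449/(1 + 0.449) = 0.6197
Then adjust to 49 items: n = 49/42 = 1.1667
r_new = n·r_full / (1 + (n − 1)·r_full) = 0.7230 / 1.1033 ≈ 0.6553

0.66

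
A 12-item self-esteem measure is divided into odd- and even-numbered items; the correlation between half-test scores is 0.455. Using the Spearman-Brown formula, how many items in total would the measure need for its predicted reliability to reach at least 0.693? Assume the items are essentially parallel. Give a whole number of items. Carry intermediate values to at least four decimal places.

17

Corrected full-test reliability: r_full = 2 × 0.455 / (1 + 0.455) ≈ 0.6254
n = r_tgt(1 − r_full) / [r_full(1 − r_tgt)] = 0.693 × 0.3746 / (0.6254 × 0.307) ≈ 1.3521
Required items = 1.3521 × 12 = 16.23, so 17 items.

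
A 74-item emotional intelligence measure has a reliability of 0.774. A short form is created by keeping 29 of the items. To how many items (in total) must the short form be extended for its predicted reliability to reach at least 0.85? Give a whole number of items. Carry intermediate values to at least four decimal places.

123

First, r for the 29-item form: n = 29/74 = 0.3919, so r_29 = 0.3919·0.774/(1 + (0.3919 − 1)·0.774) = 0.5730
Length factor from the short form to reach 0.85: n' = 0.85(1 − 0.5730) / [0.5730(1 − 0.85)] ≈ 4.2228
Items = 4.2228 × 29 ≈ 122.46 → 123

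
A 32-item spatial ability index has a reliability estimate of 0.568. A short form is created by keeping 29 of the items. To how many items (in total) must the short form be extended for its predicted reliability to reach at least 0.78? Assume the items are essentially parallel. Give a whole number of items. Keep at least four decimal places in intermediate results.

Short-form reliability: n = 29/32 = 0.9062; r_29 = n·r/(1+(n−1)r) ≈ 0.5437
Length factor from the short form to reach 0.78: n' = 0.78(1 − 0.5437) / [0.5437(1 − 0.78)] ≈ 2.9755
Total items = 2.9755 × 29 = 86.29, rounded up to 87.

87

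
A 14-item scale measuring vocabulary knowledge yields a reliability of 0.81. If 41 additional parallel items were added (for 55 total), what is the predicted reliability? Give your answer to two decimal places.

Length ratio n = 55/14 = 3.9286
By Spearman-Brown, r_new = n r / (1 + (n − 1) r).
r_new = (3.9286 × 0.81) / (1 + (3.9286 − 1) × 0.81)
r_new = 3.1822 / 3.3722 ≈ 0.9437

0.94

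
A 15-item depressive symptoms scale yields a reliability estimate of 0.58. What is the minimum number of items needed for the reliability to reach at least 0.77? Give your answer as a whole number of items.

37

Rearranging the Spearman-Brown formula for n,
n = r_target (1 − r_old) / [ r_old (1 − r_target) ]
n = [0.77 × 0.42] / [0.58 × 0.23]
  = 0.3234 / 0.1334 = 2.4243
2.4243 × 15 = 36.36 → 37 items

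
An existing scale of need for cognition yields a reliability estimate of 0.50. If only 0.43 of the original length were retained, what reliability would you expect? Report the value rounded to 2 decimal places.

r_new = (0.43 × 0.50) / (1 + (0.43 − 1) × 0.50)
     = 0.2150 / 0.7150 = 0.3007

0.30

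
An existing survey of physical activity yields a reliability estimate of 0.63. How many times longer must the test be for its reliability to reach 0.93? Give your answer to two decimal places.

Spearman-Brown solved for the length factor n:
n = r_target (1 − r_old) / [ r_old (1 − r_target) ]
n = [0.93 × 0.37] / [0.63 × 0.07]
n = 0.3441 / 0.0441 ≈ 7.8027

7.80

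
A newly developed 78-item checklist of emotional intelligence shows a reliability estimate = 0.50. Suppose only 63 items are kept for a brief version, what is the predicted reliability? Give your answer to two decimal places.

0.45

The new length is 63/78 = 0.8077 times the old.
r_new = 0.8077·0.50 / [1 + (0.8077 − 1)·0.50]
     = 0.4038 / 0.9039 = 0.4467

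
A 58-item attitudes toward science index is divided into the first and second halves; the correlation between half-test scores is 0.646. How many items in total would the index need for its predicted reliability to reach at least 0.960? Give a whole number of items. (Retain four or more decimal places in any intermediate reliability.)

Corrected full-test reliability: r_full = 2 × 0.646 / (1 + 0.646) ≈ 0.7849
n = r_tgt(1 − r_full) / [r_full(1 − r_tgt)] = 0.960 × 0.2151 / (0.7849 × 0.040) ≈ 6.5771
Required items = 6.5771 × 58 = 381.47, so 382 items.

382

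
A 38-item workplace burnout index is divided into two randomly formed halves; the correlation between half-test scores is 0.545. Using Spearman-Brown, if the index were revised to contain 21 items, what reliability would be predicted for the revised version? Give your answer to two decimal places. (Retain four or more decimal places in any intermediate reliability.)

0.57

First correct the split-half correlation to full-test reliability: r_full = 2 × 0.545 / (1 + 0.545) ≈ 0.7055
Length factor from 38 to 21 items: n = 21/38 = 0.5526
r_new = n·r_full / (1 + (n − 1)·r_full) = 0.3899 / 0.6844 ≈ 0.5697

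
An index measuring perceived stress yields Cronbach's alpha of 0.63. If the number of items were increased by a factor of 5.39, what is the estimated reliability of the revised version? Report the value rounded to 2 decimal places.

Spearman-Brown: r_new = n·r / (1 + (n − 1)·r)
r_new = 5.39·0.63 / [1 + (5.39 − 1)·0.63]
     = 3.3957 / 3.7657 = 0.9017

0.90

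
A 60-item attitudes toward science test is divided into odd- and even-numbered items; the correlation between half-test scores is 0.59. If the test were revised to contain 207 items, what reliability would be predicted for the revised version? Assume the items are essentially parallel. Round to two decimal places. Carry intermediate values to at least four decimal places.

0.91

Spearman-Brown correction (n = 2): r_full = 2·0.59/(1 + 0.59) = 0.7421
Length factor from 60 to 207 items: n = 207/60 = 3.4500
r_new = n·r_full / (1 + (n − 1)·r_full) = 2.5602 / 2.8181 ≈ 0.9085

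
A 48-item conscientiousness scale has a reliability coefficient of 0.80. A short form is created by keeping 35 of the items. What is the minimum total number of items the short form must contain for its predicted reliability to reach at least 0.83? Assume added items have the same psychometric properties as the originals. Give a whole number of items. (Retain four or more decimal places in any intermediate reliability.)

59

First, r for the 35-item form: n = 35/48 = 0.7292, so r_35 = 0.7292·0.80/(1 + (0.7292 − 1)·0.80) = 0.7447
Length factor from the short form to reach 0.83: n' = 0.83(1 − 0.7447) / [0.7447(1 − 0.83)] ≈ 1.6738
Items = 1.6738 × 35 ≈ 58.58 → 59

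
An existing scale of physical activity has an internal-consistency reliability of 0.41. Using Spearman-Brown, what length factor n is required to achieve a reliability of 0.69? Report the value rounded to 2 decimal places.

3.20

n = [0.69 × 0.59] / [0.41 × 0.31]
n = 0.4071 / 0.1271 ≈ 3.2030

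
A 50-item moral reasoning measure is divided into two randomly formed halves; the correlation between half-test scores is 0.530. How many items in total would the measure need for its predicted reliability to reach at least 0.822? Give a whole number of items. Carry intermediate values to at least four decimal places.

r_full = 2(0.530)/(1 + 0.530) = 0.6928
n = r_tgt(1 − r_full) / [r_full(1 − r_tgt)] = 0.822 × 0.3072 / (0.6928 × 0.178) ≈ 2.0477
Items = 2.0477 × 50 ≈ 102.38 → 103

103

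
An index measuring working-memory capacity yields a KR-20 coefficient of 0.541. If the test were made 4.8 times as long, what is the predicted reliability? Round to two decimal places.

0.85

Spearman-Brown: r_new = n·r / (1 + (n − 1)·r)
r_new = (4.8 × 0.541) / (1 + (4.8 − 1) × 0.541)
     = 2.5968 / 3.0558 = 0.8498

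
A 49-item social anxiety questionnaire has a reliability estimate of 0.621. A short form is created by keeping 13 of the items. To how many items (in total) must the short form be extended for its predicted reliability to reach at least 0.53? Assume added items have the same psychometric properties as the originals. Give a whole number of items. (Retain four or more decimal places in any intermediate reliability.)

First, r for the 13-item form: n = 13/49 = 0.2653, so r_13 = 0.2653·0.621/(1 + (0.2653 − 1)·0.621) = 0.3030
Then solve for n' with r_old = 0.3030, r_target = 0.53: n' = 0.53(1 − 0.3030)/[0.3030(1 − 0.53)] = 2.5940
Total items = 2.5940 × 13 = 33.72, rounded up to 34.

34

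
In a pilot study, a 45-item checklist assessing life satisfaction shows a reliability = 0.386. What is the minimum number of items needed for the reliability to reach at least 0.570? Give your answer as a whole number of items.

95

Rearranging the Spearman-Brown formula for n,
n = r*(1 − r) / [ r (1 − r*) ]
n = 0.570 × (1 − 0.386) / [ 0.386 × (1 − 0.570) ]
  = 0.349980 / 0.165980 = 2.1086
Items needed = n × 45 = 2.1086 × 45 ≈ 94.89 → round up to 95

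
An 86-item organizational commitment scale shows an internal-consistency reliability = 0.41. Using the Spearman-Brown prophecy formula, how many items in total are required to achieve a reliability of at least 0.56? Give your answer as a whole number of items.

158

n = 0.56(1 − 0.41) / [0.41(1 − 0.56)]
  = 0.3304 / 0.1804 = 1.8315
Items needed = n × 86 = 1.8315 × 86 ≈ 157.51 → round up to 158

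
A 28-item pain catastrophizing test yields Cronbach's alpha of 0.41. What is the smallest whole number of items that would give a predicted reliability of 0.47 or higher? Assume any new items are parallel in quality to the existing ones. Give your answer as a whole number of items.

36

n = 0.47(1 − 0.41) / [0.41(1 − 0.47)]
  = 0.2773 / 0.2173 = 1.2761
So the test needs 1.2761 × 28 ≈ 35.73 items; rounding up, 36.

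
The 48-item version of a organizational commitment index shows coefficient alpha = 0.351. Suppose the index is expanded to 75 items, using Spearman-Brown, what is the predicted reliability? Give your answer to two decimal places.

0.46

The new length is 75/48 = 1.5625 times the old.
r_new = 1.5625·0.351 / [1 + (1.5625 − 1)·0.351]
r_new = 0.5484 / 1.1974 ≈ 0.4580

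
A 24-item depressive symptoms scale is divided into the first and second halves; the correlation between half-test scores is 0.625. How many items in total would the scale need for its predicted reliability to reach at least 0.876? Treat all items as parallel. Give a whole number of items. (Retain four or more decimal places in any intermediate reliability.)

51

Corrected full-test reliability: r_full = 2 × 0.625 / (1 + 0.625) ≈ 0.7692
n = r_tgt(1 − r_full) / [r_full(1 − r_tgt)] = 0.876 × 0.2308 / (0.7692 × 0.124) ≈ 2.1197
Required items = 2.1197 × 24 = 50.87, so 51 items.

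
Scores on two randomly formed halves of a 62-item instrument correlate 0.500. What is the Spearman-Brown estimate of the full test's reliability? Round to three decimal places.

0.667

Apply the Spearman-Brown correction with n = 2:
r_full = 2(0.500) / (1 + 0.500)
r_full = 1.0000 / 1.5000 ≈ 0.6667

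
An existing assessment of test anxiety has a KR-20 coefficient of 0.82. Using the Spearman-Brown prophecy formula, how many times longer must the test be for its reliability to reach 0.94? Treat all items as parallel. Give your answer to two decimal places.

Invert Spearman-Brown to solve for n:
n = r*(1 − r) / [ r (1 − r*) ]
n = 0.94(1 − 0.82) / [0.82(1 − 0.94)]
n = 0.1692 / 0.0492 ≈ 3.4390

3.44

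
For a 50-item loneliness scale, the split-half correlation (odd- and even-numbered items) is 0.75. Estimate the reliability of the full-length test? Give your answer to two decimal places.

The full test is twice the length of either half (n = 2).
r_full = 2r_hh / (1 + r_hh) = 2 × 0.75 / (1 + 0.75)
r_full = 1.5000 / 1.7500 ≈ 0.8571

0.86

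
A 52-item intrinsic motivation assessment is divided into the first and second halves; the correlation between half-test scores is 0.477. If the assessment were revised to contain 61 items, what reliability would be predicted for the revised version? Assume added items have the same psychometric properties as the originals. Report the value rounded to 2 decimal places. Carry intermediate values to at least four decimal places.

0.68

Full-test reliability from the split-half r: r_full = 2(0.477)/(1 + 0.477) = 0.6459
Then adjust to 61 items: n = 61/52 = 1.1731
r_new = n·r_full / (1 + (n − 1)·r_full) = 0.7577 / 1.1118 ≈ 0.6815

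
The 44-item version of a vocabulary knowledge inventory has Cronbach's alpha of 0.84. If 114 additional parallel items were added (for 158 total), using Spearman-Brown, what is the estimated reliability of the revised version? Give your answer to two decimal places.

0.95

The new length is 158/44 = 3.5909 times the old.
Spearman-Brown: r_new = n·r / (1 + (n − 1)·r)
r_new = (3.5909 × 0.84) / (1 + (3.5909 − 1) × 0.84)
     = 3.0164 / 3.1764 = 0.9496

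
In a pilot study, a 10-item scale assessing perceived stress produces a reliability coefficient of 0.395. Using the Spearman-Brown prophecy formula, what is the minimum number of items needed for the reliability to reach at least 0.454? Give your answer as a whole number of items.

13

Spearman-Brown solved for the length factor n:
n = r*(1 − r) / [ r (1 − r*) ]
n = [0.454 × 0.605] / [0.395 × 0.546]
  = 0.274670 / 0.215670 = 1.2736
1.2736 × 10 = 12.74 → 13 items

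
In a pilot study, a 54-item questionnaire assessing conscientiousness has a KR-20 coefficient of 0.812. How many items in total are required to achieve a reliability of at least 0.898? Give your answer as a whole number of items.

n = 0.898(1 − 0.812) / [0.812(1 − 0.898)]
n = 0.168824 / 0.082824 ≈ 2.0383
2.0383 × 54 = 110.07 → 111 items

111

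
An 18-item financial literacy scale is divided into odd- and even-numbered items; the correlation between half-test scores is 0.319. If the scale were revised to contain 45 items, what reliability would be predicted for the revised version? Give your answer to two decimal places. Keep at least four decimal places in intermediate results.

Full-test reliability from the split-half r: r_full = 2(0.319)/(1 + 0.319) = 0.4837
Then adjust to 45 items: n = 45/18 = 2.5000
r_new = n·r_full / (1 + (n − 1)·r_full) = 1.2092 / 1.7256 ≈ 0.7007

0.70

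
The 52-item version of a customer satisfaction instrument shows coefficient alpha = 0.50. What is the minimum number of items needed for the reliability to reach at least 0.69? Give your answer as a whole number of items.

Spearman-Brown solved for the length factor n:
n = r*(1 − r) / [ r (1 − r*) ]
n = 0.69(1 − 0.50) / [0.50(1 − 0.69)]
n = 0.3450 / 0.1550 ≈ 2.2258
Items needed = n × 52 = 2.2258 × 52 ≈ 115.74 → round up to 116

116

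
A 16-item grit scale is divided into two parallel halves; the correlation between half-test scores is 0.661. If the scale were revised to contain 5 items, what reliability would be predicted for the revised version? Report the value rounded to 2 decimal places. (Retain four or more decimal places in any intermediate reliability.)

0.55

First correct the split-half correlation to full-test reliability: r_full = 2 × 0.661 / (1 + 0.661) ≈ 0.7959
Then adjust to 5 items: n = 5/16 = 0.3125
r_new = n·r_full / (1 + (n − 1)·r_full) = 0.2487 / 0.4528 ≈ 0.5492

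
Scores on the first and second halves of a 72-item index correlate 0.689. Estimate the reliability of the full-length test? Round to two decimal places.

0.82

The full test is twice the length of either half (n = 2).
r_full = 2(0.689) / (1 + 0.689)
       = 1.3780 / 1.6890 = 0.8159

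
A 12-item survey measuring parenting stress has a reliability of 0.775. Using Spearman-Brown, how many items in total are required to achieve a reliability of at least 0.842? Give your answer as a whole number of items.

19

Invert Spearman-Brown to solve for n:
n = r*(1 − r) / [ r (1 − r*) ]
n = 0.842(1 − 0.775) / [0.775(1 − 0.842)]
n = 0.189450 / 0.122450 ≈ 1.5472
1.5472 × 12 = 18.57 → 19 items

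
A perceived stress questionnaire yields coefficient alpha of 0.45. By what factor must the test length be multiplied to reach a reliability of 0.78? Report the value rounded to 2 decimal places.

n = 0.78(1 − 0.45) / [0.45(1 − 0.78)]
  = 0.4290 / 0.0990 = 4.3333

4.33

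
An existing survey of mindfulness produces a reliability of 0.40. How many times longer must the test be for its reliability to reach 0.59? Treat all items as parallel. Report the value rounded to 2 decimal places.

Rearranging the Spearman-Brown formula for n,
n = r_target (1 − r_old) / [ r_old (1 − r_target) ]
n = 0.59(1 − 0.40) / [0.40(1 − 0.59)]
n = 0.3540 / 0.1640 ≈ 2.1585

2.16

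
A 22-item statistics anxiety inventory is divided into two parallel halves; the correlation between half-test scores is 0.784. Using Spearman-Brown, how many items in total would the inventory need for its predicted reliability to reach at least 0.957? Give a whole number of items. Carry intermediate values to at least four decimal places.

68

Corrected full-test reliability: r_full = 2 × 0.784 / (1 + 0.784) ≈ 0.8789
Solve Spearman-Brown for n: n = 0.957(1 − 0.8789) / [0.8789(1 − 0.957)] = 3.0665
Items = 3.0665 × 22 ≈ 67.46 → 68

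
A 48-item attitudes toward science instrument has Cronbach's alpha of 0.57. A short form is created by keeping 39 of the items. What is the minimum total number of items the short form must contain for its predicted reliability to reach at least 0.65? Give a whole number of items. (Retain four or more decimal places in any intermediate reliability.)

First, r for the 39-item form: n = 39/48 = 0.8125, so r_39 = 0.8125·0.57/(1 + (0.8125 − 1)·0.57) = 0.5185
Then solve for n' with r_old = 0.5185, r_target = 0.65: n' = 0.65(1 − 0.5185)/[0.5185(1 − 0.65)] = 1.7246
Items = 1.7246 × 39 ≈ 67.26 → 68

68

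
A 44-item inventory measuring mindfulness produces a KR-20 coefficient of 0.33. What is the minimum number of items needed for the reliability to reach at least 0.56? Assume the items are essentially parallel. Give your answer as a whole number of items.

114

n = 0.56(1 − 0.33) / [0.33(1 − 0.56)]
  = 0.3752 / 0.1452 = 2.5840
2.5840 × 44 = 113.70 → 114 items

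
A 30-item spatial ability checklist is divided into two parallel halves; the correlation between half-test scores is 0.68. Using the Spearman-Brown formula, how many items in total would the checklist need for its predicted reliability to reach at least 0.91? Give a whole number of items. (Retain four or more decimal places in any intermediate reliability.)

Corrected full-test reliability: r_full = 2 × 0.68 / (1 + 0.68) ≈ 0.8095
Solve Spearman-Brown for n: n = 0.91(1 − 0.8095) / [0.8095(1 − 0.91)] = 2.3795
Required items = 2.3795 × 30 = 71.39, so 72 items.

72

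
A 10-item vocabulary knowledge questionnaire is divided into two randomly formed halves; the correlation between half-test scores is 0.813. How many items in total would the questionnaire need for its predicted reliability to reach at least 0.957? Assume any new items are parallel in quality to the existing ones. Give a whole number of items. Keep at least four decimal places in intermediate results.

Corrected full-test reliability: r_full = 2 × 0.813 / (1 + 0.813) ≈ 0.8969
Solve Spearman-Brown for n: n = 0.957(1 − 0.8969) / [0.8969(1 − 0.957)] = 2.5583
Items = 2.5583 × 10 ≈ 25.58 → 26

26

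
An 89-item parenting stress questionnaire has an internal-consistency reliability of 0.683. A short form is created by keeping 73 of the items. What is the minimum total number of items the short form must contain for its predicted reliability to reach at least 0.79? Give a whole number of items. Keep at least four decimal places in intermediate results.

First, r for the 73-item form: n = 73/89 = 0.8202, so r_73 = 0.8202·0.683/(1 + (0.8202 − 1)·0.683) = 0.6386
Length factor from the short form to reach 0.79: n' = 0.79(1 − 0.6386) / [0.6386(1 − 0.79)] ≈ 2.1290
Items = 2.1290 × 73 ≈ 155.42 → 156

156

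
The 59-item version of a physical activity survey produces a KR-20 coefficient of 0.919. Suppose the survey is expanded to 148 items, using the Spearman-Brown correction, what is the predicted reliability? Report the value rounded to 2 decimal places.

0.97

n = 148/59 = 2.5085
Spearman-Brown: r_new = n·r / (1 + (n − 1)·r)
r_new = (2.5085 × 0.919) / (1 + (2.5085 − 1) × 0.919)
r_new = 2.3053 / 2.3863 ≈ 0.9661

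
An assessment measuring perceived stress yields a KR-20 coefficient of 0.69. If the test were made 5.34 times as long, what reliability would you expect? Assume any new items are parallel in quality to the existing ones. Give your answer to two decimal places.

r_new = 5.34·0.69 / [1 + (5.34 − 1)·0.69]
r_new = 3.6846 / 3.9946 ≈ 0.9224

0.92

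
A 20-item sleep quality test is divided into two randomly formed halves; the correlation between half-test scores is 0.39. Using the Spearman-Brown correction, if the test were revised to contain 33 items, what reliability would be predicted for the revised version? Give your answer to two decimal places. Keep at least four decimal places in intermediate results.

0.68

Spearman-Brown correction (n = 2): r_full = 2·0.39/(1 + 0.39) = 0.5612
Length factor from 20 to 33 items: n = 33/20 = 1.6500
r_new = n·r_full / (1 + (n − 1)·r_full) = 0.9260 / 1.3648 ≈ 0.6785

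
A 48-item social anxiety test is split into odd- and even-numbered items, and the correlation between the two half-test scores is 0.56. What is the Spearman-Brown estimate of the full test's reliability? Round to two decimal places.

Apply the Spearman-Brown correction with n = 2:
r_full = 2(0.56) / (1 + 0.56)
r_full = 1.1200 / 1.5600 ≈ 0.7179

0.72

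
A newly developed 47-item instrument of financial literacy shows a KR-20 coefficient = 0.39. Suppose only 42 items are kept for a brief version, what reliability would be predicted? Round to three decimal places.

n = 42/47 = 0.8936
r_new = (0.8936 × 0.39) / (1 + (0.8936 − 1) × 0.39)
r_new = 0.3485 / 0.9585 ≈ 0.3636

0.364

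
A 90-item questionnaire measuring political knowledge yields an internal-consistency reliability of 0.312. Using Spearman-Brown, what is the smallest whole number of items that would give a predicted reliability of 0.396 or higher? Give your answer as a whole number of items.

131

Invert Spearman-Brown to solve for n:
n = r*(1 − r) / [ r (1 − r*) ]
n = [0.396 × 0.688] / [0.312 × 0.604]
n = 0.272448 / 0.188448 ≈ 1.4457
So the test needs 1.4457 × 90 ≈ 130.11 items; rounding up, 131.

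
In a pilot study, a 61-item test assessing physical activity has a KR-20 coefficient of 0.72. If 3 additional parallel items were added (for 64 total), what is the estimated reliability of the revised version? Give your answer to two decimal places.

Length ratio n = 64/61 = 1.0492
Spearman-Brown: r_new = n·r / (1 + (n − 1)·r)
r_new = 1.0492·0.72 / [1 + (1.0492 − 1)·0.72]
     = 0.7554 / 1.0354 = 0.7296

0.73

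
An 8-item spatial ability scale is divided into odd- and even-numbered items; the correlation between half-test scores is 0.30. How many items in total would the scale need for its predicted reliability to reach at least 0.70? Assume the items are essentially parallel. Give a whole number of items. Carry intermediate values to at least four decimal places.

r_full = 2(0.30)/(1 + 0.30) = 0.4615
n = r_tgt(1 − r_full) / [r_full(1 − r_tgt)] = 0.70 × 0.5385 / (0.4615 × 0.30) ≈ 2.7226
Required items = 2.7226 × 8 = 21.78, so 22 items.

22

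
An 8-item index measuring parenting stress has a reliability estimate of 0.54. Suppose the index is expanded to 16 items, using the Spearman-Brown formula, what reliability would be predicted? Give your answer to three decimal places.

0.701

n = 16/8 = 2
By Spearman-Brown, r_new = n r / (1 + (n − 1) r).
r_new = (2 × 0.54) / (1 + (2 − 1) × 0.54)
     = 1.0800 / 1.5400 = 0.7013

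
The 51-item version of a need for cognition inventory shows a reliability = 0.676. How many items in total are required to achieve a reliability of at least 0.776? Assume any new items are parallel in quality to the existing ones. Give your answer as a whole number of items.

85

n = 0.776(1 − 0.676) / [0.676(1 − 0.776)]
n = 0.251424 / 0.151424 ≈ 1.6604
Items needed = n × 51 = 1.6604 × 51 ≈ 84.68 → round up to 85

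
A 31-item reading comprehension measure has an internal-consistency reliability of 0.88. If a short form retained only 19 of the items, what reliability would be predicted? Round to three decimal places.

0.818

n = 19/31 = 0.6129
By Spearman-Brown, r_new = n r / (1 + (n − 1) r).
r_new = (0.6129 × 0.88) / (1 + (0.6129 − 1) × 0.88)
r_new = 0.5394 / 0.6594 ≈ 0.8180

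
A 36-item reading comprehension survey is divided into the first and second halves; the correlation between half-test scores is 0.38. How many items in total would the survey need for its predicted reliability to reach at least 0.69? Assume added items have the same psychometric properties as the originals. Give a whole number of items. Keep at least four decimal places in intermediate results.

66

Corrected full-test reliability: r_full = 2 × 0.38 / (1 + 0.38) ≈ 0.5507
n = r_tgt(1 − r_full) / [r_full(1 − r_tgt)] = 0.69 × 0.4493 / (0.5507 × 0.31) ≈ 1.8160
Required items = 1.8160 × 36 = 65.38, so 66 items.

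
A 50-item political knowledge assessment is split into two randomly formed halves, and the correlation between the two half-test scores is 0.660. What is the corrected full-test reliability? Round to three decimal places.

Each half is half the length of the full test, so the full test is n = 2 times a half.
r_full = 2r_hh / (1 + r_hh) = 2 × 0.660 / (1 + 0.660)
r_full = 1.3200 / 1.6600 ≈ 0.7952

0.795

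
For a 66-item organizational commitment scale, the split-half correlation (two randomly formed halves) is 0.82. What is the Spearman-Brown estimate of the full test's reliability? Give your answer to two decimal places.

Apply the Spearman-Brown correction with n = 2:
r_full = 2r_hh / (1 + r_hh) = 2 × 0.82 / (1 + 0.82)
r_full = 1.6400 / 1.8200 ≈ 0.9011

0.90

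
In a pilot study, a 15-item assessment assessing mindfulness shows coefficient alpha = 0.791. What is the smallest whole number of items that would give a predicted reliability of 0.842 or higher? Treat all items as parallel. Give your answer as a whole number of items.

Rearranging the Spearman-Brown formula for n,
n = r_target (1 − r_old) / [ r_old (1 − r_target) ]
n = 0.842(1 − 0.791) / [0.791(1 − 0.842)]
n = 0.175978 / 0.124978 ≈ 1.4081
So the test needs 1.4081 × 15 ≈ 21.12 items; rounding up, 22.

22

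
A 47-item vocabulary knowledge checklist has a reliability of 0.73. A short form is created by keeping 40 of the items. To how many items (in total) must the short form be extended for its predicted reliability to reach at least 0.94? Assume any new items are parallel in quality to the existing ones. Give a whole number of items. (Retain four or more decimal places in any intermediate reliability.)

273

Short-form reliability: n = 40/47 = 0.8511; r_40 = n·r/(1+(n−1)r) ≈ 0.6971
Length factor from the short form to reach 0.94: n' = 0.94(1 − 0.6971) / [0.6971(1 − 0.94)] ≈ 6.8074
Items = 6.8074 × 40 ≈ 272.30 → 273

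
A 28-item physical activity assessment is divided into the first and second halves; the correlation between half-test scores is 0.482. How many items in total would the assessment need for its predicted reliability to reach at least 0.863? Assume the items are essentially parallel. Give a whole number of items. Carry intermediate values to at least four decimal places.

Corrected full-test reliability: r_full = 2 × 0.482 / (1 + 0.482) ≈ 0.6505
Solve Spearman-Brown for n: n = 0.863(1 − 0.6505) / [0.6505(1 − 0.863)] = 3.3845
Required items = 3.3845 × 28 = 94.77, so 95 items.

95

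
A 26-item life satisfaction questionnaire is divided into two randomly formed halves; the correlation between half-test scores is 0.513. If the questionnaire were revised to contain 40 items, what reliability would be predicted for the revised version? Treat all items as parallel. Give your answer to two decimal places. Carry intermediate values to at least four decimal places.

0.76

First correct the split-half correlation to full-test reliability: r_full = 2 × 0.513 / (1 + 0.513) ≈ 0.6781
Then adjust to 40 items: n = 40/26 = 1.5385
r_new = n·r_full / (1 + (n − 1)·r_full) = 1.0433 / 1.3652 ≈ 0.7642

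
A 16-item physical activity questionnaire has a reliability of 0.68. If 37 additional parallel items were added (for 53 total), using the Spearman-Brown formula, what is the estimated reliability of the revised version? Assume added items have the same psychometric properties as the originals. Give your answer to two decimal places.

Length ratio n = 53/16 = 3.3125
r_new = 3.3125·0.68 / [1 + (3.3125 − 1)·0.68]
r_new = 2.2525 / 2.5725 ≈ 0.8756

0.88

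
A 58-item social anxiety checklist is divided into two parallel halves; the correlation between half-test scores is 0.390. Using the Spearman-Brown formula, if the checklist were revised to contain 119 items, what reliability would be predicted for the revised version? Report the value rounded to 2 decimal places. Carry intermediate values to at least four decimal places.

First correct the split-half correlation to full-test reliability: r_full = 2 × 0.390 / (1 + 0.390) ≈ 0.5612
Then adjust to 119 items: n = 119/58 = 2.0517
r_new = n·r_full / (1 + (n − 1)·r_full) = 1.1514 / 1.5902 ≈ 0.7241

0.72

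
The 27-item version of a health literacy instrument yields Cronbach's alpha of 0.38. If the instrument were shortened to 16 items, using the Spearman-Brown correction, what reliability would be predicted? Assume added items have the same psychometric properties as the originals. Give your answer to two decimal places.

0.27

Length ratio n = 16/27 = 0.5926
r_new = (0.5926 × 0.38) / (1 + (0.5926 − 1) × 0.38)
r_new = 0.2252 / 0.8452 ≈ 0.2664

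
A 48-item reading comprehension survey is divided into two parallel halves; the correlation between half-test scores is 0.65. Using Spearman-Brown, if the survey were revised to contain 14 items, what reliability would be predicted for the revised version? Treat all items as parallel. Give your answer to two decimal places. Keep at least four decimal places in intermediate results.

0.52

Spearman-Brown correction (n = 2): r_full = 2·0.65/(1 + 0.65) = 0.7879
Then adjust to 14 items: n = 14/48 = 0.2917
r_new = n·r_full / (1 + (n − 1)·r_full) = 0.2298 / 0.4419 ≈ 0.5200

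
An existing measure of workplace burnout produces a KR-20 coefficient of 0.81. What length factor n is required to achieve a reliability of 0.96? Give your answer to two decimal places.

5.63

Rearranging the Spearman-Brown formula for n,
n = r_target (1 − r_old) / [ r_old (1 − r_target) ]
n = 0.96(1 − 0.81) / [0.81(1 − 0.96)]
  = 0.1824 / 0.0324 = 5.6296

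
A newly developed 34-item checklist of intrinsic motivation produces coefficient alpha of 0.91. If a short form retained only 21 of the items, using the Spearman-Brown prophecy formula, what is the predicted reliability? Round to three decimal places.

0.862

The new length is 21/34 = 0.6176 times the old.
r_new = (0.6176 × 0.91) / (1 + (0.6176 − 1) × 0.91)
     = 0.5620 / 0.6520 = 0.8620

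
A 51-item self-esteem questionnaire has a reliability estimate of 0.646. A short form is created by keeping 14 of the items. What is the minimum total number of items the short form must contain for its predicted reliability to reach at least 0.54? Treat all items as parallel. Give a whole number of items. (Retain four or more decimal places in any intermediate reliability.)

33

First, r for the 14-item form: n = 14/51 = 0.2745, so r_14 = 0.2745·0.646/(1 + (0.2745 − 1)·0.646) = 0.3337
Length factor from the short form to reach 0.54: n' = 0.54(1 − 0.3337) / [0.3337(1 − 0.54)] ≈ 2.3440
Total items = 2.3440 × 14 = 32.82, rounded up to 33.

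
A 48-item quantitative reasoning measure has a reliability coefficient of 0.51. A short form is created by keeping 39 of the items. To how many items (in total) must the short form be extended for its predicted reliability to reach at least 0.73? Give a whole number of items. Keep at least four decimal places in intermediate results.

Short-form reliability: n = 39/48 = 0.8125; r_39 = n·r/(1+(n−1)r) ≈ 0.4582
Length factor from the short form to reach 0.73: n' = 0.73(1 − 0.4582) / [0.4582(1 − 0.73)] ≈ 3.1970
Total items = 3.1970 × 39 = 124.68, rounded up to 125.

125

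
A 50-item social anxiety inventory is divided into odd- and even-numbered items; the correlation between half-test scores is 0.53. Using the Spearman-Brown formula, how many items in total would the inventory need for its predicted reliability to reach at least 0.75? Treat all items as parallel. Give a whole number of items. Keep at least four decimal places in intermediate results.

r_full = 2(0.53)/(1 + 0.53) = 0.6928
Solve Spearman-Brown for n: n = 0.75(1 − 0.6928) / [0.6928(1 − 0.75)] = 1.3303
Items = 1.3303 × 50 ≈ 66.52 → 67

67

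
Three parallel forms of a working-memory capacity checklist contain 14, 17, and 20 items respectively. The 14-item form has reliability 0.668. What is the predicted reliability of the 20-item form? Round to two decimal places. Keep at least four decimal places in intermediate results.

0.74

Only the ratio of lengths matters: n = 20/14 = 1.4286
r_{20} = n·r / (1 + (n − 1)·r) = 0.9543 / 1.2863 ≈ 0.7419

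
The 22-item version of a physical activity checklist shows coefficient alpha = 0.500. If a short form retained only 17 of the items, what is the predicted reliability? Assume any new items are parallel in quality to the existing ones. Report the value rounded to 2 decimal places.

The new length is 17/22 = 0.7727 times the old.
Spearman-Brown: r_new = n·r / (1 + (n − 1)·r)
r_new = (0.7727 × 0.500) / (1 + (0.7727 − 1) × 0.500)
     = 0.3864 / 0.8863 = 0.4360

0.44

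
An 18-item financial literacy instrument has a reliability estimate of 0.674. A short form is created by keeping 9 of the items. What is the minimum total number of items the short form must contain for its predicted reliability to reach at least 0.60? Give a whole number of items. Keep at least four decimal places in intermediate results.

14

Short-form reliability: n = 9/18 = 0.5000; r_9 = n·r/(1+(n−1)r) ≈ 0.5083
Then solve for n' with r_old = 0.5083, r_target = 0.60: n' = 0.60(1 − 0.5083)/[0.5083(1 − 0.60)] = 1.4510
Total items = 1.4510 × 9 = 13.06, rounded up to 14.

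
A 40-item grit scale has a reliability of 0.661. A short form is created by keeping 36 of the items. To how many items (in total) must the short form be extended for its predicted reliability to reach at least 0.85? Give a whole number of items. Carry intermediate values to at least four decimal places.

117

Short-form reliability: n = 36/40 = 0.9000; r_36 = n·r/(1+(n−1)r) ≈ 0.6370
Length factor from the short form to reach 0.85: n' = 0.85(1 − 0.6370) / [0.6370(1 − 0.85)] ≈ 3.2292
Total items = 3.2292 × 36 = 116.25, rounded up to 117.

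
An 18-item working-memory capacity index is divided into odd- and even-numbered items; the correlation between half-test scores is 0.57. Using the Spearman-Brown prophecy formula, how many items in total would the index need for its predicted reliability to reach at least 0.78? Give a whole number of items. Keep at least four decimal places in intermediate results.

Corrected full-test reliability: r_full = 2 × 0.57 / (1 + 0.57) ≈ 0.7261
Solve Spearman-Brown for n: n = 0.78(1 − 0.7261) / [0.7261(1 − 0.78)] = 1.3374
Items = 1.3374 × 18 ≈ 24.07 → 25

25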